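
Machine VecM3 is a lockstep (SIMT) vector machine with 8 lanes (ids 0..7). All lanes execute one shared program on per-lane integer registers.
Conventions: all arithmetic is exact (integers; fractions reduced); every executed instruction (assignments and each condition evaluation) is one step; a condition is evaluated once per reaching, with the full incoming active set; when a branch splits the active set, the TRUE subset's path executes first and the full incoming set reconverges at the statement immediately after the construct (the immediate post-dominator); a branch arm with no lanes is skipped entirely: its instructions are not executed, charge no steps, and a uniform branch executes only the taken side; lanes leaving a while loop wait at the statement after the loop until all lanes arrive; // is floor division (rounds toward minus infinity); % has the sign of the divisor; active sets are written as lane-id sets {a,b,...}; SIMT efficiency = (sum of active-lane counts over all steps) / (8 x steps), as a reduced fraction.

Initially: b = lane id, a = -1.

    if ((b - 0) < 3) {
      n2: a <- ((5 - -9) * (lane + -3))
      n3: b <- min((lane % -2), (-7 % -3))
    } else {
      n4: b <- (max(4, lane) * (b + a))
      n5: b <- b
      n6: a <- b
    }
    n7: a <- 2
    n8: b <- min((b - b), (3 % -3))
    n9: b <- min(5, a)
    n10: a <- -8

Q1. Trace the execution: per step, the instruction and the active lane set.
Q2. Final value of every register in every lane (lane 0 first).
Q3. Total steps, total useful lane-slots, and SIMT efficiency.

step 0: eval ((b - 0) < 3)           {0,1,2,3,4,5,6,7}
step 1: a <- ((5 - -9) * (lane + -3)) {0,1,2}
step 2: b <- min((lane % -2), (-7 % -3)) {0,1,2}
step 3: b <- (max(4, lane) * (b + a)) {3,4,5,6,7}
step 4: b <- b                       {3,4,5,6,7}
step 5: a <- b                       {3,4,5,6,7}
step 6: a <- 2                       {0,1,2,3,4,5,6,7}
step 7: b <- min((b - b), (3 % -3))  {0,1,2,3,4,5,6,7}
step 8: b <- min(5, a)               {0,1,2,3,4,5,6,7}
step 9: a <- -8                      {0,1,2,3,4,5,6,7}

Answer: 10 steps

b: 2,2,2,2,2,2,2,2
a: -8,-8,-8,-8,-8,-8,-8,-8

steps = 10; useful = 61; efficiency = 61/80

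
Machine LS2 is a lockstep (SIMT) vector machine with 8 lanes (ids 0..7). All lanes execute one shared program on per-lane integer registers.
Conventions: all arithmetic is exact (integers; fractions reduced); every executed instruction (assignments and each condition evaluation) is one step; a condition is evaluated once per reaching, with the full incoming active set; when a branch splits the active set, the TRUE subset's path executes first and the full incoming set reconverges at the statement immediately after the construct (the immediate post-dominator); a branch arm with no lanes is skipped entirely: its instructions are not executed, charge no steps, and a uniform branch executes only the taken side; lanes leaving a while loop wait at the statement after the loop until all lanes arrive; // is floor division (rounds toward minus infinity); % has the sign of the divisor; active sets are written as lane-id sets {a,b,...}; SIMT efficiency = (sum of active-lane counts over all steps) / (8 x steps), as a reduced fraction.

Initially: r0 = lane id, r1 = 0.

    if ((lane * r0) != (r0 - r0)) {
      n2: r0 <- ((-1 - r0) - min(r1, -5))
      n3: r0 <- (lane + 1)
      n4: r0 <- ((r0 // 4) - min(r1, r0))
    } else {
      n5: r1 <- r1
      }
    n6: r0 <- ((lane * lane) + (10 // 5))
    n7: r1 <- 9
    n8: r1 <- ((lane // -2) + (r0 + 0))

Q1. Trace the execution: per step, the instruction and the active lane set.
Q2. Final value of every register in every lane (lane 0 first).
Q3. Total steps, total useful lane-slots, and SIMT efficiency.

step 0: eval ((lane * r0) != (r0 - r0)) {0,1,2,3,4,5,6,7}
step 1: r0 <- ((-1 - r0) - min(r1, -5)) {1,2,3,4,5,6,7}
step 2: r0 <- (lane + 1)             {1,2,3,4,5,6,7}
step 3: r0 <- ((r0 // 4) - min(r1, r0)) {1,2,3,4,5,6,7}
step 4: r1 <- r1                     {0}
step 5: r0 <- ((lane * lane) + (10 // 5)) {0,1,2,3,4,5,6,7}
step 6: r1 <- 9                      {0,1,2,3,4,5,6,7}
step 7: r1 <- ((lane // -2) + (r0 + 0)) {0,1,2,3,4,5,6,7}

Answer: 8 steps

r0: 2,3,6,11,18,27,38,51
r1: 2,2,5,9,16,24,35,47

steps = 8; useful = 54; efficiency = 54/64 = 27/32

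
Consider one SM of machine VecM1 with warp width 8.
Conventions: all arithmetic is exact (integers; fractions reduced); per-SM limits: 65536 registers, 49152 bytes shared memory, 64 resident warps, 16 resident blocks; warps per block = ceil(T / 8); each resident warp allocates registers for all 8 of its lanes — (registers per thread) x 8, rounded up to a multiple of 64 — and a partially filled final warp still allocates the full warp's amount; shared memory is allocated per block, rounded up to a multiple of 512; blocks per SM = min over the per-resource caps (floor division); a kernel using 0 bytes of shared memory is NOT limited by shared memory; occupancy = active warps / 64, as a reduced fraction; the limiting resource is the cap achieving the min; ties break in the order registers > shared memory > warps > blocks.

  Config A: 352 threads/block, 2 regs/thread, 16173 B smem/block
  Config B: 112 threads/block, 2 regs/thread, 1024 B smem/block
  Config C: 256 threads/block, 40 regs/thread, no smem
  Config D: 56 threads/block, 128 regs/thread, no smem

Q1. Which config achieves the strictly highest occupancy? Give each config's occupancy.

occupancies: A 11/16, B 7/8, C 1, D 63/64

Answer: C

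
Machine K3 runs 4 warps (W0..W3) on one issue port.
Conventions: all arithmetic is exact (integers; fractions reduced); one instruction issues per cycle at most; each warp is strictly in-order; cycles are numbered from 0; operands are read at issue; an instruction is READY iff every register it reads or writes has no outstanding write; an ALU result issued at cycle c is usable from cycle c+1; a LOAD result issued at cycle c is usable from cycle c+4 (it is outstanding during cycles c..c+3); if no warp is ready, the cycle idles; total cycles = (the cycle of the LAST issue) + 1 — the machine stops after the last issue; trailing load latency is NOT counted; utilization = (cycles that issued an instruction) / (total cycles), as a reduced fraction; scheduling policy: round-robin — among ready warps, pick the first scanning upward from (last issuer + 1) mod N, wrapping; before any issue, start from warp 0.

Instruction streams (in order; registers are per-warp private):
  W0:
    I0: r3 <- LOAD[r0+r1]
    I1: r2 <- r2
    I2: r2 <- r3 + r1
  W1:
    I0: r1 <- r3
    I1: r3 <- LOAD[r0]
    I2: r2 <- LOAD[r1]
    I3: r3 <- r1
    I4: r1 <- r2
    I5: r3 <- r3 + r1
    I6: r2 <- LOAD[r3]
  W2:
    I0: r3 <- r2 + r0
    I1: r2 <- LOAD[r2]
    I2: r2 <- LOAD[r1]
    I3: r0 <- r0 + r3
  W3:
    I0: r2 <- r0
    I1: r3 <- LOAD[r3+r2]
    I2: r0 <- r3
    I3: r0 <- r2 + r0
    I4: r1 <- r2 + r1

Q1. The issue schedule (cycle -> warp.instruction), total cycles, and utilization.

cycle 0: W0.I0
cycle 1: W1.I0
cycle 2: W2.I0
cycle 3: W3.I0
cycle 4: W0.I1
cycle 5: W1.I1
cycle 6: W2.I1
cycle 7: W3.I1
cycle 8: W0.I2
cycle 9: W1.I2
cycle 10: W2.I2
cycle 11: W3.I2
cycle 12: W1.I3
cycle 13: W2.I3
cycle 14: W3.I3
cycle 15: W1.I4
cycle 16: W3.I4
cycle 17: W1.I5
cycle 18: W1.I6

Answer: 19 cycles, utilization 1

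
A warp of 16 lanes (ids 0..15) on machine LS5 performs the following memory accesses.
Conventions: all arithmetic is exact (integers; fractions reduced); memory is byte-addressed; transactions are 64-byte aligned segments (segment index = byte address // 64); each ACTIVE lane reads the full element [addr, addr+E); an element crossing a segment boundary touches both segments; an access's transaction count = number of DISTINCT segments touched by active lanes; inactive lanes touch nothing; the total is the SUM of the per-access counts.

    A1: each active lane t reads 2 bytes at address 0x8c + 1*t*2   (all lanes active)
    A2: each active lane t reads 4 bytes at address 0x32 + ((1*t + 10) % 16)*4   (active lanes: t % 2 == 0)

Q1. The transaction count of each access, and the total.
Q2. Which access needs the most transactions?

A1: 1 transaction
A2: 2 transactions

Answer: 1,2; total 3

Answer: A2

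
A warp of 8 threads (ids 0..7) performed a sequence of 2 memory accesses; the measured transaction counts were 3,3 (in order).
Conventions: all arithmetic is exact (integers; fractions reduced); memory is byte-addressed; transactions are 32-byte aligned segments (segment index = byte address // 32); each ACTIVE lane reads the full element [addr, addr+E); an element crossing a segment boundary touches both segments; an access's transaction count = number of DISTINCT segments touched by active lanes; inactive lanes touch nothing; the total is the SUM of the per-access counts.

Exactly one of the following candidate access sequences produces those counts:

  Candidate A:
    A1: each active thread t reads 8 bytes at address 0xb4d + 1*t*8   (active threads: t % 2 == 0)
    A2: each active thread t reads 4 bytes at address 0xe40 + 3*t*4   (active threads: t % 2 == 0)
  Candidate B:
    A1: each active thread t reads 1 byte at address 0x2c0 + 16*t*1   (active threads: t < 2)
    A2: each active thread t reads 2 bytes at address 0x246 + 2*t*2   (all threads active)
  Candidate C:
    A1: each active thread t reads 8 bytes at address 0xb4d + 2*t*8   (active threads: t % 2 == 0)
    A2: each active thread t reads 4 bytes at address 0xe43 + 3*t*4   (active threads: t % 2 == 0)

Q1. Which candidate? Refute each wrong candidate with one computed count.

B: A1 gives 1 transaction, not 3
C: A1 gives 4 transactions, not 3
A: all counts match (3,3)

Answer: A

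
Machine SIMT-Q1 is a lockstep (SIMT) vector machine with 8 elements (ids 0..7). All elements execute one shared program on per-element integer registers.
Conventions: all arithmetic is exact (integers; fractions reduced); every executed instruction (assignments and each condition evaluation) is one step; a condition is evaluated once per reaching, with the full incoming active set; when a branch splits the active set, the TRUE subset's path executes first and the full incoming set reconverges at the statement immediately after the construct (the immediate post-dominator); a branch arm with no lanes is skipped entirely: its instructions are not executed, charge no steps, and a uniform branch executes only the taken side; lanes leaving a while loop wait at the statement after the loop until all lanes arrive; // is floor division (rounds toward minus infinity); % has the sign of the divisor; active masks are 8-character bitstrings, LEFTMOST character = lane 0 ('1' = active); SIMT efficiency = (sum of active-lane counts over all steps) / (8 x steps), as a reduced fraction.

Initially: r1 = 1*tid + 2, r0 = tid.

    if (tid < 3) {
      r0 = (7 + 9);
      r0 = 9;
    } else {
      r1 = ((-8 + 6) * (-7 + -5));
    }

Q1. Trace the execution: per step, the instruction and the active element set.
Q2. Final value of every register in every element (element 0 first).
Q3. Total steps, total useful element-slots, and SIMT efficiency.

step 0: eval (tid < 3)               11111111
step 1: r0 <- (7 + 9)                11100000
step 2: r0 <- 9                      11100000
step 3: r1 <- ((-8 + 6) * (-7 + -5)) 00011111

Answer: 4 steps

r1: 2,3,4,24,24,24,24,24
r0: 9,9,9,3,4,5,6,7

steps = 4; useful = 19; efficiency = 19/32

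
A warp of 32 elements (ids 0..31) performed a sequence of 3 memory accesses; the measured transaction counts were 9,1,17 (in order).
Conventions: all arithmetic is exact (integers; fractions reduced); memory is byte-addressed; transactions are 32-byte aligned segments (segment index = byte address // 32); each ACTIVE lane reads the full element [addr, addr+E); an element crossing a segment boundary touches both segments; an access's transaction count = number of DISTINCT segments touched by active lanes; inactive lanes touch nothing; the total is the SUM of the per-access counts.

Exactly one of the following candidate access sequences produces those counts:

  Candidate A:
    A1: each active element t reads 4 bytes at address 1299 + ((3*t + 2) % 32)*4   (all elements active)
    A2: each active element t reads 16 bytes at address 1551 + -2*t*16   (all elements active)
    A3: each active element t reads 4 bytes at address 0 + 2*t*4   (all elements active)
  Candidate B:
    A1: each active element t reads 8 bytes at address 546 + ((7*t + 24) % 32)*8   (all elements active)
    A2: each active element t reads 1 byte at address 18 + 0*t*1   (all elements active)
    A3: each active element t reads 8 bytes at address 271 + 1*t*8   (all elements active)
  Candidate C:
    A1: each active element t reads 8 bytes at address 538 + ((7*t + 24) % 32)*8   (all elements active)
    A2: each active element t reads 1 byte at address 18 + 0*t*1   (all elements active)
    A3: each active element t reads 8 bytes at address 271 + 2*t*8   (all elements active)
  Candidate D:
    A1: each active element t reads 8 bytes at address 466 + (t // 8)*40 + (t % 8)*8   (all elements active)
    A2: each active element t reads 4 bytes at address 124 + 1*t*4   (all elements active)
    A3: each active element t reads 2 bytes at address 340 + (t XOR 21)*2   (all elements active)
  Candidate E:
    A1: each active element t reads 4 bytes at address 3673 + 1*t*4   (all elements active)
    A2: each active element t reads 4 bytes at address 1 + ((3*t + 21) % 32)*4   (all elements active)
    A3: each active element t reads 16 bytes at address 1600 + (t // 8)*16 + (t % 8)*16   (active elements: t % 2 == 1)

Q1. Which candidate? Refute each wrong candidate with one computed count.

A: A1 gives 5 transactions, not 9
B: A3 gives 9 transactions, not 17
D: A1 gives 7 transactions, not 9
E: A1 gives 5 transactions, not 9
C: all counts match (9,1,17)

Answer: C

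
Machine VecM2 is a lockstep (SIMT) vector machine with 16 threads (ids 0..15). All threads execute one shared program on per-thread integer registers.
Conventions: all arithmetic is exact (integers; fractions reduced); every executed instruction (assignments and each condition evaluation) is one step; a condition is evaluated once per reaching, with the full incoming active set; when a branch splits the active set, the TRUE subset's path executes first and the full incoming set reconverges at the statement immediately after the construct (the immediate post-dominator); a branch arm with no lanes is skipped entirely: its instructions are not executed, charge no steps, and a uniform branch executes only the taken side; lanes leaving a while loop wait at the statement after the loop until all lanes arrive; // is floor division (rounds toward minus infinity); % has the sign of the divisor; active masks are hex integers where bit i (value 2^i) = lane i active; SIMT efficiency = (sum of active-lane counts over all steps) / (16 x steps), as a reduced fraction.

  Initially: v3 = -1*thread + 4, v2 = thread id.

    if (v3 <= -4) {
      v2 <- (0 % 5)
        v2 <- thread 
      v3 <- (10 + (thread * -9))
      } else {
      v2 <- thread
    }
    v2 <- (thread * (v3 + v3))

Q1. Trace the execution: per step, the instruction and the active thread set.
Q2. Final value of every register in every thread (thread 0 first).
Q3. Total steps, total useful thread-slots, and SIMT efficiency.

step 0: eval (v3 <= -4)              0xffff
step 1: v2 <- (0 % 5)                0xff00
step 2: v2 <- thread                 0xff00
step 3: v3 <- (10 + (thread * -9))   0xff00
step 4: v2 <- thread                 0x00ff
step 5: v2 <- (thread * (v3 + v3))   0xffff

Answer: 6 steps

v3: 4,3,2,1,0,-1,-2,-3,-62,-71,-80,-89,-98,-107,-116,-125
v2: 0,6,8,6,0,-10,-24,-42,-992,-1278,-1600,-1958,-2352,-2782,-3248,-3750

steps = 6; useful = 64; efficiency = 64/96 = 2/3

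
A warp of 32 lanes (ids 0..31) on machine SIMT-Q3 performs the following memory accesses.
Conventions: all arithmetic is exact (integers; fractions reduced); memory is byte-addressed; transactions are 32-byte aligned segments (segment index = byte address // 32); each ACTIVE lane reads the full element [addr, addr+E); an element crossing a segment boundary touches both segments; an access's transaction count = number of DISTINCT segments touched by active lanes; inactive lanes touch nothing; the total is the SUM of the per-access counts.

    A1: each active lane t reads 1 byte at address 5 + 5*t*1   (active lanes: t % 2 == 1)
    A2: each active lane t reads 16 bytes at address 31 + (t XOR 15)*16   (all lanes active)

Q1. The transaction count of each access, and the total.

A1: 6 transactions
A2: 17 transactions

Answer: 6,17; total 23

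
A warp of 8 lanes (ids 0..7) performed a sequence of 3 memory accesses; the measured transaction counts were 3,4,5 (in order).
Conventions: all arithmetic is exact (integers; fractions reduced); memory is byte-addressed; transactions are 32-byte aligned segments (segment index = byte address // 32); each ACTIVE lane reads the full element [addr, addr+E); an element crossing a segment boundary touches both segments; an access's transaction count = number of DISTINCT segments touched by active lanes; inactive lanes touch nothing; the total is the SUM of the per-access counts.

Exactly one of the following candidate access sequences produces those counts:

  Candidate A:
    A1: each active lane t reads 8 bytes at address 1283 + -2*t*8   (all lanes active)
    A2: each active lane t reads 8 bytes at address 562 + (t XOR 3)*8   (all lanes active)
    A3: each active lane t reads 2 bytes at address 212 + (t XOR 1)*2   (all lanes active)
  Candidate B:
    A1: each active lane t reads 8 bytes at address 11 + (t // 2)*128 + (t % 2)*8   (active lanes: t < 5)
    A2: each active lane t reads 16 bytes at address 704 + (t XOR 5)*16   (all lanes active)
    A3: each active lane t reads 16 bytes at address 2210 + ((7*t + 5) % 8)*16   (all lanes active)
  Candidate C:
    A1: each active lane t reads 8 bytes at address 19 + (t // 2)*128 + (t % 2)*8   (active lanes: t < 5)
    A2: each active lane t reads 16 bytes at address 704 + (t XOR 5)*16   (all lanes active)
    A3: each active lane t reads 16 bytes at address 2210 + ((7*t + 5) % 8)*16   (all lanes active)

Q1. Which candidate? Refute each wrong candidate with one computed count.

A: A1 gives 5 transactions, not 3
C: A1 gives 5 transactions, not 3
B: all counts match (3,4,5)

Answer: B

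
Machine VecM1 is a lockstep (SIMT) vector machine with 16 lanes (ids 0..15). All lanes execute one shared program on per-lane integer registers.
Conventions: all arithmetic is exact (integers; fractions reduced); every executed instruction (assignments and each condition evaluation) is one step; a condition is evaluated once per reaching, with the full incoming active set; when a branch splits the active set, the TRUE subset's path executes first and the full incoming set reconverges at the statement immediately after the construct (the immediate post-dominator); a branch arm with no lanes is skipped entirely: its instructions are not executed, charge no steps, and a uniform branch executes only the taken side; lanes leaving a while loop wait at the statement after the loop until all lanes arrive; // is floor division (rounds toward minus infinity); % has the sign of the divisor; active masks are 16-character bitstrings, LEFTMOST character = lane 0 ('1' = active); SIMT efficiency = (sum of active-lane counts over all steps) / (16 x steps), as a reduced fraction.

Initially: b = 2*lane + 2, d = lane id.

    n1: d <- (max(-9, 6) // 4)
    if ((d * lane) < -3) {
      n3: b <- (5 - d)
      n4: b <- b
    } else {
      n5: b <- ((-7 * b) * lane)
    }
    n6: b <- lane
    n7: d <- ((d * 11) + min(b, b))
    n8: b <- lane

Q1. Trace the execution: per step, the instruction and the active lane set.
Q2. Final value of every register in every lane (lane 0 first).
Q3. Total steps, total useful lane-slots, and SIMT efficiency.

step 0: d <- (max(-9, 6) // 4)       1111111111111111
step 1: eval ((d * lane) < -3)       1111111111111111
step 2: b <- ((-7 * b) * lane)       1111111111111111
step 3: b <- lane                    1111111111111111
step 4: d <- ((d * 11) + min(b, b))  1111111111111111
step 5: b <- lane                    1111111111111111

Answer: 6 steps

b: 0,1,2,3,4,5,6,7,8,9,10,11,12,13,14,15
d: 11,12,13,14,15,16,17,18,19,20,21,22,23,24,25,26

steps = 6; useful = 96; efficiency = 96/96 = 1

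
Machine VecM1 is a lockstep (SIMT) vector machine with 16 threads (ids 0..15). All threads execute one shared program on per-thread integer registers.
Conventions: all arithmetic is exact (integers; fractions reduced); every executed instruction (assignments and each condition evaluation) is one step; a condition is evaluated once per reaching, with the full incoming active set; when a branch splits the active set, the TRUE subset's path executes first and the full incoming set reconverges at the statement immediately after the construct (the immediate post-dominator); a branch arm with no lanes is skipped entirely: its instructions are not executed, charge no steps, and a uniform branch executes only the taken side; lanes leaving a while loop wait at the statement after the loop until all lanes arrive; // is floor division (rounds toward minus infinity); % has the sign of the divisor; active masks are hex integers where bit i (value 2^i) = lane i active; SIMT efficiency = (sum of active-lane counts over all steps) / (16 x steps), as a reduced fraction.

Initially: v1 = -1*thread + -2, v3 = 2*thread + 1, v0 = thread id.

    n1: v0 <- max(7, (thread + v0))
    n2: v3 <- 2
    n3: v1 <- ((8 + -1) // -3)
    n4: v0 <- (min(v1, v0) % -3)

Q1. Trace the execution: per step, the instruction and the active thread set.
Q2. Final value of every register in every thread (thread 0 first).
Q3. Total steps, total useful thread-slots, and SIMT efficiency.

step 0: v0 <- max(7, (thread + v0))  0xffff
step 1: v3 <- 2                      0xffff
step 2: v1 <- ((8 + -1) // -3)       0xffff
step 3: v0 <- (min(v1, v0) % -3)     0xffff

Answer: 4 steps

v1: -3,-3,-3,-3,-3,-3,-3,-3,-3,-3,-3,-3,-3,-3,-3,-3
v3: 2,2,2,2,2,2,2,2,2,2,2,2,2,2,2,2
v0: 0,0,0,0,0,0,0,0,0,0,0,0,0,0,0,0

steps = 4; useful = 64; efficiency = 64/64 = 1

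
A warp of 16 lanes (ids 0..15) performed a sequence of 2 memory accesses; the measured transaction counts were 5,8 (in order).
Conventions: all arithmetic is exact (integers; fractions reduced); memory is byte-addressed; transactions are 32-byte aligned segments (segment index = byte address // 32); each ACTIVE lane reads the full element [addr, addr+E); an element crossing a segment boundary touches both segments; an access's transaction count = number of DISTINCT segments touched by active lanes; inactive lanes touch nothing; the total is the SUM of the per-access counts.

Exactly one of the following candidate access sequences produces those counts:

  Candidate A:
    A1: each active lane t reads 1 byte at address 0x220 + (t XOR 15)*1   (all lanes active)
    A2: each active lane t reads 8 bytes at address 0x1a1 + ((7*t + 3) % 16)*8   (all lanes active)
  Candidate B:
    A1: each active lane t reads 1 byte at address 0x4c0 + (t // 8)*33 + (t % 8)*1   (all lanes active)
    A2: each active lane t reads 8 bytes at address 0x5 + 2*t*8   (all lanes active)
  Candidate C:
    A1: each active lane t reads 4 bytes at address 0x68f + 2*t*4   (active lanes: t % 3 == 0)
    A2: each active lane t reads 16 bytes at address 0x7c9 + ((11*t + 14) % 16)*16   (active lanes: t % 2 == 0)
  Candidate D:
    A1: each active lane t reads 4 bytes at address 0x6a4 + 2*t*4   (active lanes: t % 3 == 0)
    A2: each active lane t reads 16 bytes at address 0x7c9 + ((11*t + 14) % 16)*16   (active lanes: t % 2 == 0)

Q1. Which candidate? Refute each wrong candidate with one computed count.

A: A1 gives 1 transaction, not 5
B: A1 gives 2 transactions, not 5
D: A1 gives 4 transactions, not 5
C: all counts match (5,8)

Answer: C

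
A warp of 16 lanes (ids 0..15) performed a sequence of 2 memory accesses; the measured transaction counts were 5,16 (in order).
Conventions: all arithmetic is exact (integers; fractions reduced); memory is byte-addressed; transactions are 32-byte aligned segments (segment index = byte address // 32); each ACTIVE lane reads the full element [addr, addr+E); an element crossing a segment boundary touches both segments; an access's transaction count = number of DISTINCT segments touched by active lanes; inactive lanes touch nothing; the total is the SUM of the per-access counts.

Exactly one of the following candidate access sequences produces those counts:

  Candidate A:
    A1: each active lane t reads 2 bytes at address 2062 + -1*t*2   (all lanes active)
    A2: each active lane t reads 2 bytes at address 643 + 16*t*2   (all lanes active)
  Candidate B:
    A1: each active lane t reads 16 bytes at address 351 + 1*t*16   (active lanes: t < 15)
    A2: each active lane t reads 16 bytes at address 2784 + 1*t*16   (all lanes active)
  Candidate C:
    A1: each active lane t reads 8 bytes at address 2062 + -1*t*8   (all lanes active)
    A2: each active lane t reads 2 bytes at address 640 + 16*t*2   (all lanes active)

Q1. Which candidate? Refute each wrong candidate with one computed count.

A: A1 gives 2 transactions, not 5
B: A1 gives 9 transactions, not 5
C: all counts match (5,16)

Answer: C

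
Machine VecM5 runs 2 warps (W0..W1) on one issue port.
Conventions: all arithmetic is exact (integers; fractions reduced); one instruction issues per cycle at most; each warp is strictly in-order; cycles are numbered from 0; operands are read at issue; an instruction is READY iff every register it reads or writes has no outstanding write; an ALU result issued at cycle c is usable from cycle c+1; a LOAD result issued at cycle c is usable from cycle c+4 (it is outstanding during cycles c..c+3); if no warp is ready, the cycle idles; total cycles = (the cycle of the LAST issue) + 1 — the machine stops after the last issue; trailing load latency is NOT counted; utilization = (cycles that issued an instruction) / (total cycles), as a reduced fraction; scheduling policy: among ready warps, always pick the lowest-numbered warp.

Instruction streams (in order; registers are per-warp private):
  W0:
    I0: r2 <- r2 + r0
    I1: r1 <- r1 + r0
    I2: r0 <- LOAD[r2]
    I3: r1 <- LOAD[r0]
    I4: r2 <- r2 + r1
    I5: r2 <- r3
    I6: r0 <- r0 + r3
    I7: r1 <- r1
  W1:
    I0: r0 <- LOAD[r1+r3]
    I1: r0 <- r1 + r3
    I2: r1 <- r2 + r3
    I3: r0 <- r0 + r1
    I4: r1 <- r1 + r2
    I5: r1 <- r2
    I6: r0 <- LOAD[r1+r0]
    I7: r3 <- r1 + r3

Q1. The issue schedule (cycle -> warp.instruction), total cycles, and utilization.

cycle 0: W0.I0
cycle 1: W0.I1
cycle 2: W0.I2
cycle 3: W1.I0
cycle 4: idle
cycle 5: idle
cycle 6: W0.I3
cycle 7: W1.I1
cycle 8: W1.I2
cycle 9: W1.I3
cycle 10: W0.I4
cycle 11: W0.I5
cycle 12: W0.I6
cycle 13: W0.I7
cycle 14: W1.I4
cycle 15: W1.I5
cycle 16: W1.I6
cycle 17: W1.I7

Answer: 18 cycles, utilization 8/9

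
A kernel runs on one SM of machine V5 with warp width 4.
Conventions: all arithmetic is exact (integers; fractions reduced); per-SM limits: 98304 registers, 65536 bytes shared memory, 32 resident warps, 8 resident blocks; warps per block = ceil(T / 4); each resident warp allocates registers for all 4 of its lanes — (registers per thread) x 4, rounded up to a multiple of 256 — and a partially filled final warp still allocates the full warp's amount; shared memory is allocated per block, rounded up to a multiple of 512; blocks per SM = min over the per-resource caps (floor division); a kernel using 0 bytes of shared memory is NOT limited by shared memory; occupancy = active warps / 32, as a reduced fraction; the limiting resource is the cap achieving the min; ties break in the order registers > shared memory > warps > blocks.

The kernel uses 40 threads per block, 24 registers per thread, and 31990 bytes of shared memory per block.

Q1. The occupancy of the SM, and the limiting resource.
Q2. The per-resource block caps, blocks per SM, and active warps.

Answer: occupancy 5/8, limited by shared memory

registers: 38 blocks
shared memory: 2 blocks
warps: 3 blocks
blocks: 8 blocks

Answer: 2 blocks, 20 active warps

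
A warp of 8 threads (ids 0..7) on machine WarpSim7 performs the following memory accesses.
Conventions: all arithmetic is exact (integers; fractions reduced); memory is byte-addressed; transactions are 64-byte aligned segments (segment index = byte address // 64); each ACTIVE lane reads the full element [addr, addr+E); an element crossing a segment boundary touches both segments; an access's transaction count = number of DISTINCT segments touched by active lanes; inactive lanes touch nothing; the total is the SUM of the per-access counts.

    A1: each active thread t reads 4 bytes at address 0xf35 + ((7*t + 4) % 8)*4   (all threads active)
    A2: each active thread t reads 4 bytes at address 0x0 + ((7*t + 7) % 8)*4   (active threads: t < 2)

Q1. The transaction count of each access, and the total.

A1: 2 transactions
A2: 1 transaction

Answer: 2,1; total 3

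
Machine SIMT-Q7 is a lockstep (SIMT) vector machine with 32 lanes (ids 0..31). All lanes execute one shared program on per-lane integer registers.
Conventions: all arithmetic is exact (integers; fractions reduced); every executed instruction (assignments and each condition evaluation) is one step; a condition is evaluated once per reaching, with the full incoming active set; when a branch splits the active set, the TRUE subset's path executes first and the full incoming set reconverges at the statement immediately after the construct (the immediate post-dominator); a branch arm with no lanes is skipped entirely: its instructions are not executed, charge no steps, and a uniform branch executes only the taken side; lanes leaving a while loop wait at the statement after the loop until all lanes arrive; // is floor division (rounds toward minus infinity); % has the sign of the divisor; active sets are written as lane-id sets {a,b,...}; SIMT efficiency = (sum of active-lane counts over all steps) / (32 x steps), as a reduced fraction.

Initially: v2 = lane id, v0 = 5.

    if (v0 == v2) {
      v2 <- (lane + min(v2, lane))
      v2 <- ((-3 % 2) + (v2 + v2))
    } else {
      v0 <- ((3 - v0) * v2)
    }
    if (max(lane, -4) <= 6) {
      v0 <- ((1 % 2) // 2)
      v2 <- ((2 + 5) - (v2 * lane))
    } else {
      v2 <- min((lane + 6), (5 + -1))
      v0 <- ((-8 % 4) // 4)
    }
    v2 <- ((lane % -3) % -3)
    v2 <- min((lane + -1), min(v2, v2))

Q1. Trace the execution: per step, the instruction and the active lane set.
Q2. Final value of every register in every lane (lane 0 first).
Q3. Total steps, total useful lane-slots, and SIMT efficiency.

step 0: eval (v0 == v2)              {0,1,2,3,4,5,6,7,8,9,10,11,12,13,14,15,16,17,18,19,20,21,22,23,24,25,26,27,28,29,30,31}
step 1: v2 <- (lane + min(v2, lane)) {5}
step 2: v2 <- ((-3 % 2) + (v2 + v2)) {5}
step 3: v0 <- ((3 - v0) * v2)        {0,1,2,3,4,6,7,8,9,10,11,12,13,14,15,16,17,18,19,20,21,22,23,24,25,26,27,28,29,30,31}
step 4: eval (max(lane, -4) <= 6)    {0,1,2,3,4,5,6,7,8,9,10,11,12,13,14,15,16,17,18,19,20,21,22,23,24,25,26,27,28,29,30,31}
step 5: v0 <- ((1 % 2) // 2)         {0,1,2,3,4,5,6}
step 6: v2 <- ((2 + 5) - (v2 * lane)) {0,1,2,3,4,5,6}
step 7: v2 <- min((lane + 6), (5 + -1)) {7,8,9,10,11,12,13,14,15,16,17,18,19,20,21,22,23,24,25,26,27,28,29,30,31}
step 8: v0 <- ((-8 % 4) // 4)        {7,8,9,10,11,12,13,14,15,16,17,18,19,20,21,22,23,24,25,26,27,28,29,30,31}
step 9: v2 <- ((lane % -3) % -3)     {0,1,2,3,4,5,6,7,8,9,10,11,12,13,14,15,16,17,18,19,20,21,22,23,24,25,26,27,28,29,30,31}
step 10: v2 <- min((lane + -1), min(v2, v2)) {0,1,2,3,4,5,6,7,8,9,10,11,12,13,14,15,16,17,18,19,20,21,22,23,24,25,26,27,28,29,30,31}

Answer: 11 steps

v2: -1,-2,-1,0,-2,-1,0,-2,-1,0,-2,-1,0,-2,-1,0,-2,-1,0,-2,-1,0,-2,-1,0,-2,-1,0,-2,-1,0,-2
v0: 0,0,0,0,0,0,0,0,0,0,0,0,0,0,0,0,0,0,0,0,0,0,0,0,0,0,0,0,0,0,0,0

steps = 11; useful = 225; efficiency = 225/352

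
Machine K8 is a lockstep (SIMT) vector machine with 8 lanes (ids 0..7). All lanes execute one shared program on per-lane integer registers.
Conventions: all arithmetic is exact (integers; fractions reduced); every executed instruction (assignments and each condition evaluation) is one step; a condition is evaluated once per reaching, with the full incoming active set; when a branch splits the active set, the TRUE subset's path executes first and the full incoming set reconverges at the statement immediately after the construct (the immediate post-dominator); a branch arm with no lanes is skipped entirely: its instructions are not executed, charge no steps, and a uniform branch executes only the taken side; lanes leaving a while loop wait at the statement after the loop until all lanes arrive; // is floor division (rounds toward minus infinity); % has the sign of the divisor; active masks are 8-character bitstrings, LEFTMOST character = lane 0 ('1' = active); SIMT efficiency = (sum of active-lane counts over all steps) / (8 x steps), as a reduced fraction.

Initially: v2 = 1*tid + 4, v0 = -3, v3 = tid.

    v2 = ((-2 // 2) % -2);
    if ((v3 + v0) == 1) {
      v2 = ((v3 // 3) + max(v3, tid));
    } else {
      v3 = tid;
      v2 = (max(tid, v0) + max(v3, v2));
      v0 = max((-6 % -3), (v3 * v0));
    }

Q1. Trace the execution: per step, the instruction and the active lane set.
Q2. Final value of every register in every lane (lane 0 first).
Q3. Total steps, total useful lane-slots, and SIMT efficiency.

step 0: v2 <- ((-2 // 2) % -2)       11111111
step 1: eval ((v3 + v0) == 1)        11111111
step 2: v2 <- ((v3 // 3) + max(v3, tid)) 00001000
step 3: v3 <- tid                    11110111
step 4: v2 <- (max(tid, v0) + max(v3, v2)) 11110111
step 5: v0 <- max((-6 % -3), (v3 * v0)) 11110111

Answer: 6 steps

v2: 0,2,4,6,5,10,12,14
v0: 0,0,0,0,-3,0,0,0
v3: 0,1,2,3,4,5,6,7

steps = 6; useful = 38; efficiency = 38/48 = 19/24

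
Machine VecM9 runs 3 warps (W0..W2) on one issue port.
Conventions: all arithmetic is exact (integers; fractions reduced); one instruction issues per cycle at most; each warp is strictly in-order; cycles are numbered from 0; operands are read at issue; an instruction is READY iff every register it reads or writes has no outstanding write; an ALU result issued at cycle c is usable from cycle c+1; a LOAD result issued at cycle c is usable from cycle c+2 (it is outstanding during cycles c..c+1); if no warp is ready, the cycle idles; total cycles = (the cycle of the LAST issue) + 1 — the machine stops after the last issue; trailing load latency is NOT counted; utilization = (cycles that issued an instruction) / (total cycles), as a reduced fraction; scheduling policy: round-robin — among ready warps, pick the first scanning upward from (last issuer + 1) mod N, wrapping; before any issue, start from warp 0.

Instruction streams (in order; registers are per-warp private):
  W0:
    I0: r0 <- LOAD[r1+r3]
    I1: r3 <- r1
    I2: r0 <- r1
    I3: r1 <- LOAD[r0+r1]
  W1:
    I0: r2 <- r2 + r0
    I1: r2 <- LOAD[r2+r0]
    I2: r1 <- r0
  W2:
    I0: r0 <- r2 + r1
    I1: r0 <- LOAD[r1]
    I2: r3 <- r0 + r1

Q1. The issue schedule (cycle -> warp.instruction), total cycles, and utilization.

cycle 0: W0.I0
cycle 1: W1.I0
cycle 2: W2.I0
cycle 3: W0.I1
cycle 4: W1.I1
cycle 5: W2.I1
cycle 6: W0.I2
cycle 7: W1.I2
cycle 8: W2.I2
cycle 9: W0.I3

Answer: 10 cycles, utilization 1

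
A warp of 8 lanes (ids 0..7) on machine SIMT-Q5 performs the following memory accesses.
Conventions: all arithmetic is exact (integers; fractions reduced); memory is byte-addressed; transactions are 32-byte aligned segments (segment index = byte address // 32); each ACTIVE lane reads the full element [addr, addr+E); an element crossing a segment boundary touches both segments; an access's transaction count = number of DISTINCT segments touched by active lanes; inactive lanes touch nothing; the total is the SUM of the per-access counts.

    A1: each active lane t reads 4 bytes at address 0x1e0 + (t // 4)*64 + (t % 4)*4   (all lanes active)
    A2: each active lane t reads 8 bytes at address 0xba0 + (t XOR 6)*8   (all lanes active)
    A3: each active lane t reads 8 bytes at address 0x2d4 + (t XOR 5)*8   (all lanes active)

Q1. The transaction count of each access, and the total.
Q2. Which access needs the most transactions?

A1: 2 transactions
A2: 2 transactions
A3: 3 transactions

Answer: 2,2,3; total 7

Answer: A3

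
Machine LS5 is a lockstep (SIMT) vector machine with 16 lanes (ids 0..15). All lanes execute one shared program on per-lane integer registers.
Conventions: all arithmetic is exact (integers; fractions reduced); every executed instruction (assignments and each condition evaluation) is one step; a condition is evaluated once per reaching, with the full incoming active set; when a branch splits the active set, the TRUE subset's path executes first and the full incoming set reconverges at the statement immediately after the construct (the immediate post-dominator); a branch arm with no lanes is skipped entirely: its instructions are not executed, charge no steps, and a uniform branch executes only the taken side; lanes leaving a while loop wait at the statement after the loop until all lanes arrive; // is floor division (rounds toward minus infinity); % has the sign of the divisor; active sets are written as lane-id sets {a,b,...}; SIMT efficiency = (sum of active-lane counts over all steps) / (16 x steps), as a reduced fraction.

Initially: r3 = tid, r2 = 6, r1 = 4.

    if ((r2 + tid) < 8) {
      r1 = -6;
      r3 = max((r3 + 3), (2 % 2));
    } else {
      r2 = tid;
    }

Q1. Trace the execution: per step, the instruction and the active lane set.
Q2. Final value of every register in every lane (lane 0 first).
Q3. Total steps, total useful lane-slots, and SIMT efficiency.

step 0: eval ((r2 + tid) < 8)        {0,1,2,3,4,5,6,7,8,9,10,11,12,13,14,15}
step 1: r1 <- -6                     {0,1}
step 2: r3 <- max((r3 + 3), (2 % 2)) {0,1}
step 3: r2 <- tid                    {2,3,4,5,6,7,8,9,10,11,12,13,14,15}

Answer: 4 steps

r3: 3,4,2,3,4,5,6,7,8,9,10,11,12,13,14,15
r2: 6,6,2,3,4,5,6,7,8,9,10,11,12,13,14,15
r1: -6,-6,4,4,4,4,4,4,4,4,4,4,4,4,4,4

steps = 4; useful = 34; efficiency = 34/64 = 17/32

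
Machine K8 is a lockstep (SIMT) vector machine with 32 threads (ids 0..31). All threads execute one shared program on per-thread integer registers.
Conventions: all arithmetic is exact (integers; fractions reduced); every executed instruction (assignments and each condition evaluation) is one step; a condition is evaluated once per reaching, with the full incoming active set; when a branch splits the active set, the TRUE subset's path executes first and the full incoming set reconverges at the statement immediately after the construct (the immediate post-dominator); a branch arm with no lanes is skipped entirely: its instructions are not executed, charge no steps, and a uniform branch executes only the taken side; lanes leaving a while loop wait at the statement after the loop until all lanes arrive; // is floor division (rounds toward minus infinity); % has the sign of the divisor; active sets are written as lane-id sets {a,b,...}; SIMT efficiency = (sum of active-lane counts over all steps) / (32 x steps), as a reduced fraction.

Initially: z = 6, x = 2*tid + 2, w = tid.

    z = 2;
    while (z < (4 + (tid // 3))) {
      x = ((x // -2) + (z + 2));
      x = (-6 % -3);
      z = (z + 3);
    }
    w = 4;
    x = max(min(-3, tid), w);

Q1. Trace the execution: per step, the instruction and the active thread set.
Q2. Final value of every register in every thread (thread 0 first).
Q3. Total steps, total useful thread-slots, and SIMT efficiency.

step 0: z <- 2                       {0,1,2,3,4,5,6,7,8,9,10,11,12,13,14,15,16,17,18,19,20,21,22,23,24,25,26,27,28,29,30,31}
step 1: eval (z < (4 + (tid // 3)))  {0,1,2,3,4,5,6,7,8,9,10,11,12,13,14,15,16,17,18,19,20,21,22,23,24,25,26,27,28,29,30,31}
step 2: x <- ((x // -2) + (z + 2))   {0,1,2,3,4,5,6,7,8,9,10,11,12,13,14,15,16,17,18,19,20,21,22,23,24,25,26,27,28,29,30,31}
step 3: x <- (-6 % -3)               {0,1,2,3,4,5,6,7,8,9,10,11,12,13,14,15,16,17,18,19,20,21,22,23,24,25,26,27,28,29,30,31}
step 4: z <- (z + 3)                 {0,1,2,3,4,5,6,7,8,9,10,11,12,13,14,15,16,17,18,19,20,21,22,23,24,25,26,27,28,29,30,31}
step 5: eval (z < (4 + (tid // 3)))  {0,1,2,3,4,5,6,7,8,9,10,11,12,13,14,15,16,17,18,19,20,21,22,23,24,25,26,27,28,29,30,31}
step 6: x <- ((x // -2) + (z + 2))   {6,7,8,9,10,11,12,13,14,15,16,17,18,19,20,21,22,23,24,25,26,27,28,29,30,31}
step 7: x <- (-6 % -3)               {6,7,8,9,10,11,12,13,14,15,16,17,18,19,20,21,22,23,24,25,26,27,28,29,30,31}
step 8: z <- (z + 3)                 {6,7,8,9,10,11,12,13,14,15,16,17,18,19,20,21,22,23,24,25,26,27,28,29,30,31}
step 9: eval (z < (4 + (tid // 3)))  {6,7,8,9,10,11,12,13,14,15,16,17,18,19,20,21,22,23,24,25,26,27,28,29,30,31}
step 10: x <- ((x // -2) + (z + 2))   {15,16,17,18,19,20,21,22,23,24,25,26,27,28,29,30,31}
step 11: x <- (-6 % -3)               {15,16,17,18,19,20,21,22,23,24,25,26,27,28,29,30,31}
step 12: z <- (z + 3)                 {15,16,17,18,19,20,21,22,23,24,25,26,27,28,29,30,31}
step 13: eval (z < (4 + (tid // 3)))  {15,16,17,18,19,20,21,22,23,24,25,26,27,28,29,30,31}
step 14: x <- ((x // -2) + (z + 2))   {24,25,26,27,28,29,30,31}
step 15: x <- (-6 % -3)               {24,25,26,27,28,29,30,31}
step 16: z <- (z + 3)                 {24,25,26,27,28,29,30,31}
step 17: eval (z < (4 + (tid // 3)))  {24,25,26,27,28,29,30,31}
step 18: w <- 4                       {0,1,2,3,4,5,6,7,8,9,10,11,12,13,14,15,16,17,18,19,20,21,22,23,24,25,26,27,28,29,30,31}
step 19: x <- max(min(-3, tid), w)    {0,1,2,3,4,5,6,7,8,9,10,11,12,13,14,15,16,17,18,19,20,21,22,23,24,25,26,27,28,29,30,31}

Answer: 20 steps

z: 5,5,5,5,5,5,8,8,8,8,8,8,8,8,8,11,11,11,11,11,11,11,11,11,14,14,14,14,14,14,14,14
x: 4,4,4,4,4,4,4,4,4,4,4,4,4,4,4,4,4,4,4,4,4,4,4,4,4,4,4,4,4,4,4,4
w: 4,4,4,4,4,4,4,4,4,4,4,4,4,4,4,4,4,4,4,4,4,4,4,4,4,4,4,4,4,4,4,4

steps = 20; useful = 460; efficiency = 460/640 = 23/32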